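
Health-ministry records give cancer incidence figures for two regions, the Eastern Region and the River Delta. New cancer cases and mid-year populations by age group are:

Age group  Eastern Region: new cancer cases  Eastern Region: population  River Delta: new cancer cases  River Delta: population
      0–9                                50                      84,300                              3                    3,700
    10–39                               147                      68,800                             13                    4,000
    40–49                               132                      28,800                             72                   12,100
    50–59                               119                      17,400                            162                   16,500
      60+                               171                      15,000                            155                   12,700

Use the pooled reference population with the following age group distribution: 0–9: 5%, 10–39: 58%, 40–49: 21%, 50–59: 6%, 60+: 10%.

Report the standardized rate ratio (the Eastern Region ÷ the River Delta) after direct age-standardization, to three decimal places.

0.759

Age-specific rates per 100,000 for the Eastern Region: 59.31, 213.66, 458.33, 683.91, 1140.00.
For the River Delta: 81.08, 325.00, 595.04, 981.82, 1220.47.
Standard weights: 0.05, 0.58, 0.21, 0.06, 0.10.
The Eastern Region: 0.0500×59.31 + 0.5800×213.66 + 0.2100×458.33 + 0.0600×683.91 + 0.1000×1140.00 = 378.1745 per 100,000.
The River Delta: 0.0500×81.08 + 0.5800×325.00 + 0.2100×595.04 + 0.0600×981.82 + 0.1000×1220.47 = 498.4691 per 100,000.
Ratio = 378.1745 ÷ 498.4691 = 0.75867.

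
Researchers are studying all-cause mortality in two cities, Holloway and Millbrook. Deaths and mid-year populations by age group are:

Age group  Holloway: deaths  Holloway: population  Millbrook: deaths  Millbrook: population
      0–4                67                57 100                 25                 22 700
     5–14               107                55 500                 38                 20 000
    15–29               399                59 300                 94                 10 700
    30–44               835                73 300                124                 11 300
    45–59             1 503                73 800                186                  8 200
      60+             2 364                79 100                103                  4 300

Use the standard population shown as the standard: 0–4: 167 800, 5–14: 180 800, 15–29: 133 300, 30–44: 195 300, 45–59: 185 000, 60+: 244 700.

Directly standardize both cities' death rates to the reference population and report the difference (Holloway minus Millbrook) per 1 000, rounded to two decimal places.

0.77

Age-specific rates per 1 000 for Holloway: 1.173, 1.928, 6.728, 11.392, 20.366, 29.886.
For Millbrook: 1.101, 1.900, 8.785, 10.973, 22.683, 23.953.
Standard total = 1 106 900; weights = 0.1516, 0.1633, 0.1204, 0.1764, 0.1671, 0.2211.
Holloway: 0.1516×1.173 + 0.1633×1.928 + 0.1204×6.728 + 0.1764×11.392 + 0.1671×20.366 + 0.2211×29.886 = 13.3237 per 1 000.
Millbrook: 0.1516×1.101 + 0.1633×1.900 + 0.1204×8.785 + 0.1764×10.973 + 0.1671×22.683 + 0.2211×23.953 = 12.5578 per 1 000.
Difference = 13.3237 − 12.5578 = 0.7659.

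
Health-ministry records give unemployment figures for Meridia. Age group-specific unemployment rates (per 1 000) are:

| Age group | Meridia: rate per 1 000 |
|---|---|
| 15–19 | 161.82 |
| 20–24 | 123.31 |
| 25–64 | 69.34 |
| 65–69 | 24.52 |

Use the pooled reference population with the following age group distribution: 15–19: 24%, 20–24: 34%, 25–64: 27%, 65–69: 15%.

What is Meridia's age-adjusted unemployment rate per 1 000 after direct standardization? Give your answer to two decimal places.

103.16

Standard weights: 0.24, 0.34, 0.27, 0.15.
Standardized rate: 0.2400×161.82 + 0.3400×123.31 + 0.2700×69.34 + 0.1500×24.52 = 103.1620 per 1 000.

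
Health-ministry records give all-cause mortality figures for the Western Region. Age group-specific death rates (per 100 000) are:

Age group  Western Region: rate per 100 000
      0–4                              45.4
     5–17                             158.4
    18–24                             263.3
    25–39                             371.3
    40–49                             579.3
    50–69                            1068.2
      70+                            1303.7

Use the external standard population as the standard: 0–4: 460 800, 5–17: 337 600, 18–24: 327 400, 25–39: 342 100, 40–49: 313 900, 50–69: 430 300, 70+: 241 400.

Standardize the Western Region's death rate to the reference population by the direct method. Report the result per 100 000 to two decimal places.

506.96

Standard total = 2 453 500; weights = 0.1878, 0.1376, 0.1334, 0.1394, 0.1279, 0.1754, 0.0984.
Standardized rate: 0.1878×45.4 + 0.1376×158.4 + 0.1334×263.3 + 0.1394×371.3 + 0.1279×579.3 + 0.1754×1068.2 + 0.0984×1303.7 = 506.9591 per 100 000.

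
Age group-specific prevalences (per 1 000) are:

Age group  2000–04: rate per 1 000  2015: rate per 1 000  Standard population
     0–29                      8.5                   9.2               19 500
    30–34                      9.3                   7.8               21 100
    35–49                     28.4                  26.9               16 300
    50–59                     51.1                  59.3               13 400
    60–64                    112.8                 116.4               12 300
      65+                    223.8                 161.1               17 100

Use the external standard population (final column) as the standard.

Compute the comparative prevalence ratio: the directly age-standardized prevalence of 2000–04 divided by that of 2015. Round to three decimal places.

1.167

Standard total = 99 700; weights = 0.1956, 0.2116, 0.1635, 0.1344, 0.1234, 0.1715.
2000–04: 0.1956×8.5 + 0.2116×9.3 + 0.1635×28.4 + 0.1344×51.1 + 0.1234×112.8 + 0.1715×223.8 = 67.4429 per 1 000.
2015: 0.1956×9.2 + 0.2116×7.8 + 0.1635×26.9 + 0.1344×59.3 + 0.1234×116.4 + 0.1715×161.1 = 57.8094 per 1 000.
Ratio = 67.4429 ÷ 57.8094 = 1.16664.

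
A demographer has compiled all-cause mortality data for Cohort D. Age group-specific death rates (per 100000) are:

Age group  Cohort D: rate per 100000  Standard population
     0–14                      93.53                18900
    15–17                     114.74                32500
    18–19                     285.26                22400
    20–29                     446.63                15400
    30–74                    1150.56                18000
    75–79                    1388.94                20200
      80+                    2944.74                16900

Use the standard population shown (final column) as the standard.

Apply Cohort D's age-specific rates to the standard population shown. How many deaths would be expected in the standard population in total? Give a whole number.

Expected deaths = Σ (standard pop × age-specific rate ÷ 100000)
= 18900×93.53/100000 + 32500×114.74/100000 + 22400×285.26/100000 + 15400×446.63/100000 + 18000×1150.56/100000 + 20200×1388.94/100000 + 16900×2944.74/100000
= 17.68 + 37.29 + 63.90 + 68.78 + 207.10 + 280.57 + 497.66 = 1172.97.

1173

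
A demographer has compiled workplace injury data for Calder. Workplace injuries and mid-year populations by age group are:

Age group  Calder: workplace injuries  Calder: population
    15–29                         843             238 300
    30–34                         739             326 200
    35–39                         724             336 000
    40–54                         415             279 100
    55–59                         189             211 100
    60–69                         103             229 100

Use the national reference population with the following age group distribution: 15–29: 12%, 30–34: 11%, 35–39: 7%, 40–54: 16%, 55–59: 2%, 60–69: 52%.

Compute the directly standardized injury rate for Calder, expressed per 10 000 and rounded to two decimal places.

13.14

Age-specific rates per 10 000 for Calder: 35.38, 22.65, 21.55, 14.87, 8.95, 4.50.
Standard weights: 0.12, 0.11, 0.07, 0.16, 0.02, 0.52.
Standardized rate: 0.1200×35.38 + 0.1100×22.65 + 0.0700×21.55 + 0.1600×14.87 + 0.0200×8.95 + 0.5200×4.50 = 13.1414 per 10 000.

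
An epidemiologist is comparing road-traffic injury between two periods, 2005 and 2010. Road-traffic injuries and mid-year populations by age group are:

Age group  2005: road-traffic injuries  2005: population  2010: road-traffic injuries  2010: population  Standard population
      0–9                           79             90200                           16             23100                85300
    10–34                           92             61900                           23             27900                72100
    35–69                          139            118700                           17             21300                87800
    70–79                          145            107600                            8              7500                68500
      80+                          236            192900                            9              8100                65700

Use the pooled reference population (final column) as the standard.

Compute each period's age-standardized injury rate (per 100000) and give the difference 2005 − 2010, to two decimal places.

32.34

Age-specific rates per 100000 for 2005: 87.58, 148.63, 117.10, 134.76, 122.34.
For 2010: 69.26, 82.44, 79.81, 106.67, 111.11.
Standard total = 379400; weights = 0.2248, 0.1900, 0.2314, 0.1805, 0.1732.
2005: 0.2248×87.58 + 0.1900×148.63 + 0.2314×117.10 + 0.1805×134.76 + 0.1732×122.34 = 120.5516 per 100000.
2010: 0.2248×69.26 + 0.1900×82.44 + 0.2314×79.81 + 0.1805×106.67 + 0.1732×111.11 = 88.2080 per 100000.
Difference = 120.5516 − 88.2080 = 32.3436.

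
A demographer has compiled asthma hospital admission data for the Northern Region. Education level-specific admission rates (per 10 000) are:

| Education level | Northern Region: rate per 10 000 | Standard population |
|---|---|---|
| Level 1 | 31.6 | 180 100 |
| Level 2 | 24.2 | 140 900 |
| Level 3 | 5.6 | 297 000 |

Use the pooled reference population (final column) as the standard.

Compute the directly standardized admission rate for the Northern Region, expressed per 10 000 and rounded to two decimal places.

17.42

Standard total = 618 000; weights = 0.2914, 0.2280, 0.4806.
Standardized rate: 0.2914×31.6 + 0.2280×24.2 + 0.4806×5.6 = 17.4177 per 10 000.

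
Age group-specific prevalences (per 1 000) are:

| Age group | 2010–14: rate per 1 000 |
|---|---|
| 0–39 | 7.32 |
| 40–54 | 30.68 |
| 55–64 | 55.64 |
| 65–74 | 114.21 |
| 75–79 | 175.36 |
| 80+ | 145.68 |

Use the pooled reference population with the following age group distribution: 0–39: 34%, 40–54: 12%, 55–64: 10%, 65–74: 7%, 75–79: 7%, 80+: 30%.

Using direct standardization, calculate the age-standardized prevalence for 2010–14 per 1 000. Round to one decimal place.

Standard weights: 0.34, 0.12, 0.10, 0.07, 0.07, 0.30.
Standardized rate: 0.3400×7.32 + 0.1200×30.68 + 0.1000×55.64 + 0.0700×114.21 + 0.0700×175.36 + 0.3000×145.68 = 75.7083 per 1 000.

75.7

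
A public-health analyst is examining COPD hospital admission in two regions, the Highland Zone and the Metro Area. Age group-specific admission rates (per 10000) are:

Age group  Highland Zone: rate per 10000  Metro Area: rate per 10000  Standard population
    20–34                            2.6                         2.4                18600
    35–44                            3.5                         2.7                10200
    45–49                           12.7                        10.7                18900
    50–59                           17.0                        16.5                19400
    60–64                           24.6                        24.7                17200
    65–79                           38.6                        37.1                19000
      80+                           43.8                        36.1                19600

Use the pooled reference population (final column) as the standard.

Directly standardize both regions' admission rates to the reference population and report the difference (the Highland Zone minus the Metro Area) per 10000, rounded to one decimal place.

Standard total = 122900; weights = 0.1513, 0.0830, 0.1538, 0.1579, 0.1400, 0.1546, 0.1595.
The Highland Zone: 0.1513×2.6 + 0.0830×3.5 + 0.1538×12.7 + 0.1579×17.0 + 0.1400×24.6 + 0.1546×38.6 + 0.1595×43.8 = 21.7159 per 10000.
The Metro Area: 0.1513×2.4 + 0.0830×2.7 + 0.1538×10.7 + 0.1579×16.5 + 0.1400×24.7 + 0.1546×37.1 + 0.1595×36.1 = 19.7869 per 10000.
Difference = 21.7159 − 19.7869 = 1.9290.

1.9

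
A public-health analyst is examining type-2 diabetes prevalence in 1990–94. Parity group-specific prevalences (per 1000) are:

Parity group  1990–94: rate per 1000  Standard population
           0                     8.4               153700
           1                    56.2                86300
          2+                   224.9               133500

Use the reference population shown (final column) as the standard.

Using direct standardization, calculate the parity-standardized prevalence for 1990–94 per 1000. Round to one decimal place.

Standard total = 373500; weights = 0.4115, 0.2311, 0.3574.
Standardized rate: 0.4115×8.4 + 0.2311×56.2 + 0.3574×224.9 = 96.8281 per 1000.

96.8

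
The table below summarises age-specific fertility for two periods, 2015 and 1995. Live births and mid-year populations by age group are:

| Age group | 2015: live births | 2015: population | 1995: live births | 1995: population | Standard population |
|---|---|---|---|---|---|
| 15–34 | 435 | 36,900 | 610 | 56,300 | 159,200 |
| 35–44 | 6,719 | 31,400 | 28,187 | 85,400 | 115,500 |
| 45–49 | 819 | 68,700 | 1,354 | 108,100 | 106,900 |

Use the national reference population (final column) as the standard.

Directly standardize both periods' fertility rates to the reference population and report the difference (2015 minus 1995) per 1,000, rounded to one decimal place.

Age-specific rates per 1,000 for 2015: 11.789, 213.981, 11.921.
For 1995: 10.835, 330.059, 12.525.
Standard total = 381,600; weights = 0.4172, 0.3027, 0.2801.
2015: 0.4172×11.789 + 0.3027×213.981 + 0.2801×11.921 = 73.0239 per 1,000.
1995: 0.4172×10.835 + 0.3027×330.059 + 0.2801×12.525 = 107.9288 per 1,000.
Difference = 73.0239 − 107.9288 = -34.9049.

-34.9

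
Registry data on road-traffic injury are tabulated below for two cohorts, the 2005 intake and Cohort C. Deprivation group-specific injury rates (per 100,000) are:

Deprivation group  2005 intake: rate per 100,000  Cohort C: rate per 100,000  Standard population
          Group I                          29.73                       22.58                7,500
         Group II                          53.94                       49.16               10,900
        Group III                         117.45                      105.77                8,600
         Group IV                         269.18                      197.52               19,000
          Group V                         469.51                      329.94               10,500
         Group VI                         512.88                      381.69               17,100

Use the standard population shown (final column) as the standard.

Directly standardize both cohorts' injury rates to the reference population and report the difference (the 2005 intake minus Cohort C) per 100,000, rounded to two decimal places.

71.69

Standard total = 73,600; weights = 0.1019, 0.1481, 0.1168, 0.2582, 0.1427, 0.2323.
The 2005 intake: 0.1019×29.73 + 0.1481×53.94 + 0.1168×117.45 + 0.2582×269.18 + 0.1427×469.51 + 0.2323×512.88 = 280.3738 per 100,000.
Cohort C: 0.1019×22.58 + 0.1481×49.16 + 0.1168×105.77 + 0.2582×197.52 + 0.1427×329.94 + 0.2323×381.69 = 208.6816 per 100,000.
Difference = 280.3738 − 208.6816 = 71.6922.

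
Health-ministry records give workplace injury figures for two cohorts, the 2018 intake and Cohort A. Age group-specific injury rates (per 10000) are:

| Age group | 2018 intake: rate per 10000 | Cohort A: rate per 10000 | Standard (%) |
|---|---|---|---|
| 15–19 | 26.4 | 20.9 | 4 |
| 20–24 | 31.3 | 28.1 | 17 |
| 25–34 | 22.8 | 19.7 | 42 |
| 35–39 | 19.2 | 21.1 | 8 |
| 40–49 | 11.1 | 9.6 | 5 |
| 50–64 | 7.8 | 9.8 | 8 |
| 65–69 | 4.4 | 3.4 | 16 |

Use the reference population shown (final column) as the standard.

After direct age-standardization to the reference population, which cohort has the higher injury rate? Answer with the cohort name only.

2018 intake

Standard weights: 0.04, 0.17, 0.42, 0.08, 0.05, 0.08, 0.16.
The 2018 intake: 0.0400×26.4 + 0.1700×31.3 + 0.4200×22.8 + 0.0800×19.2 + 0.0500×11.1 + 0.0800×7.8 + 0.1600×4.4 = 19.3720 per 10000.
Cohort A: 0.0400×20.9 + 0.1700×28.1 + 0.4200×19.7 + 0.0800×21.1 + 0.0500×9.6 + 0.0800×9.8 + 0.1600×3.4 = 17.3830 per 10000.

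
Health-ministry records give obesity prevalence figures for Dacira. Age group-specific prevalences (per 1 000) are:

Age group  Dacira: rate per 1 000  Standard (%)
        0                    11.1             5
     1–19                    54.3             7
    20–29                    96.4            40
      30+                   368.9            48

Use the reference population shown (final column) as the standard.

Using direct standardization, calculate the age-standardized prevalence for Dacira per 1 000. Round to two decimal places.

219.99

Standard weights: 0.05, 0.07, 0.40, 0.48.
Standardized rate: 0.0500×11.1 + 0.0700×54.3 + 0.4000×96.4 + 0.4800×368.9 = 219.9880 per 1 000.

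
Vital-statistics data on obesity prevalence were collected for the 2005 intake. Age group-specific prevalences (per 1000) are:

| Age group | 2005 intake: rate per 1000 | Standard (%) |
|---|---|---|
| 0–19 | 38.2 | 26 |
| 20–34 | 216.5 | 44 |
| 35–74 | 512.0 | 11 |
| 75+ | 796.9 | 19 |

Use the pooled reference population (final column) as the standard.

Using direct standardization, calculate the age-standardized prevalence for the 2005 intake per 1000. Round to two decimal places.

Standard weights: 0.26, 0.44, 0.11, 0.19.
Standardized rate: 0.2600×38.2 + 0.4400×216.5 + 0.1100×512.0 + 0.1900×796.9 = 312.9230 per 1000.

312.92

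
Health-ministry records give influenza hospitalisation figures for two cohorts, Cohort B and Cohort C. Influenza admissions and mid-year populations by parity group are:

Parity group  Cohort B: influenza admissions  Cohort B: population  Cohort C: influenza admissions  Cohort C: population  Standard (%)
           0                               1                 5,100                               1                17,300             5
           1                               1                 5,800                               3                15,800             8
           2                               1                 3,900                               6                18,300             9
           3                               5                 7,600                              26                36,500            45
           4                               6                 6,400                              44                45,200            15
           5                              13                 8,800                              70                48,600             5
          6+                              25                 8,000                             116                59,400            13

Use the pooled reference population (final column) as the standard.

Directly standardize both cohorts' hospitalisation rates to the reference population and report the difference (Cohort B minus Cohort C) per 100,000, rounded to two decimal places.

Parity-specific rates per 100,000 for Cohort B: 19.61, 17.24, 25.64, 65.79, 93.75, 147.73, 312.50.
For Cohort C: 5.78, 18.99, 32.79, 71.23, 97.35, 144.03, 195.29.
Standard weights: 0.05, 0.08, 0.09, 0.45, 0.15, 0.05, 0.13.
Cohort B: 0.0500×19.61 + 0.0800×17.24 + 0.0900×25.64 + 0.4500×65.79 + 0.1500×93.75 + 0.0500×147.73 + 0.1300×312.50 = 96.3465 per 100,000.
Cohort C: 0.0500×5.78 + 0.0800×18.99 + 0.0900×32.79 + 0.4500×71.23 + 0.1500×97.35 + 0.0500×144.03 + 0.1300×195.29 = 84.0042 per 100,000.
Difference = 96.3465 − 84.0042 = 12.3423.

12.34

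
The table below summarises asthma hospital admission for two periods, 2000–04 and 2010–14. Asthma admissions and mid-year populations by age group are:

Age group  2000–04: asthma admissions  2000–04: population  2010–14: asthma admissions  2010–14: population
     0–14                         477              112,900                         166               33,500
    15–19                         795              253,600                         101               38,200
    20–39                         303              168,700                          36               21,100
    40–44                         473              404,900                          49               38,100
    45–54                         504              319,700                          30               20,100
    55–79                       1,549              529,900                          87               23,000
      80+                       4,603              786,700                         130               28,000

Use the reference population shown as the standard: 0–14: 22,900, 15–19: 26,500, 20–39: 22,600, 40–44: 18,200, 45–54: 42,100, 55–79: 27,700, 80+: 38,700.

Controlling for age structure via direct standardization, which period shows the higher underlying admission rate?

2000–04

Age-specific rates per 10,000 for 2000–04: 42.25, 31.35, 17.96, 11.68, 15.76, 29.23, 58.51.
For 2010–14: 49.55, 26.44, 17.06, 12.86, 14.93, 37.83, 46.43.
Standard total = 198,700; weights = 0.1152, 0.1334, 0.1137, 0.0916, 0.2119, 0.1394, 0.1948.
2000–04: 0.1152×42.25 + 0.1334×31.35 + 0.1137×17.96 + 0.0916×11.68 + 0.2119×15.76 + 0.1394×29.23 + 0.1948×58.51 = 30.9741 per 10,000.
2010–14: 0.1152×49.55 + 0.1334×26.44 + 0.1137×17.06 + 0.0916×12.86 + 0.2119×14.93 + 0.1394×37.83 + 0.1948×46.43 = 29.8339 per 10,000.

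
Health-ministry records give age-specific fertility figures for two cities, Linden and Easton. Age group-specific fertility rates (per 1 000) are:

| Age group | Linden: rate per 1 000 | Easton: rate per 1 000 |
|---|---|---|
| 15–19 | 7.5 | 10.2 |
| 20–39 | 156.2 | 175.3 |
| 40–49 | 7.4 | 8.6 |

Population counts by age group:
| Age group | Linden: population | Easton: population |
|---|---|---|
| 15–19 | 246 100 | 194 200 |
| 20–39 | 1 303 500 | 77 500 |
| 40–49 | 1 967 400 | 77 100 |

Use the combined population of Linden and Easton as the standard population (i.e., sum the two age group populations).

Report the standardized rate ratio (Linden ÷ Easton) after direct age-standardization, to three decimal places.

Combined standard total = 3 865 800; weights = 0.1139, 0.3572, 0.5289.
Linden: 0.1139×7.5 + 0.3572×156.2 + 0.5289×7.4 = 60.5680 per 1 000.
Easton: 0.1139×10.2 + 0.3572×175.3 + 0.5289×8.6 = 68.3333 per 1 000.
Ratio = 60.5680 ÷ 68.3333 = 0.88636.

0.886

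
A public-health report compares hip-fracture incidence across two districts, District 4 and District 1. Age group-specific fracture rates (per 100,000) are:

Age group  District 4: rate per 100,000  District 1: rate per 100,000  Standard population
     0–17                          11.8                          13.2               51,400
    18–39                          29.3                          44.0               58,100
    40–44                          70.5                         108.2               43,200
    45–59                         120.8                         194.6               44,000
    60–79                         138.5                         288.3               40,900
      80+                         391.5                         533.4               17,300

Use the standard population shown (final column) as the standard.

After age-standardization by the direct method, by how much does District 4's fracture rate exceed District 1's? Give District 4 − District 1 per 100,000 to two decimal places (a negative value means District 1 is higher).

Standard total = 254,900; weights = 0.2016, 0.2279, 0.1695, 0.1726, 0.1605, 0.0679.
District 4: 0.2016×11.8 + 0.2279×29.3 + 0.1695×70.5 + 0.1726×120.8 + 0.1605×138.5 + 0.0679×391.5 = 90.6522 per 100,000.
District 1: 0.2016×13.2 + 0.2279×44.0 + 0.1695×108.2 + 0.1726×194.6 + 0.1605×288.3 + 0.0679×533.4 = 147.0805 per 100,000.
Difference = 90.6522 − 147.0805 = -56.4282.

-56.43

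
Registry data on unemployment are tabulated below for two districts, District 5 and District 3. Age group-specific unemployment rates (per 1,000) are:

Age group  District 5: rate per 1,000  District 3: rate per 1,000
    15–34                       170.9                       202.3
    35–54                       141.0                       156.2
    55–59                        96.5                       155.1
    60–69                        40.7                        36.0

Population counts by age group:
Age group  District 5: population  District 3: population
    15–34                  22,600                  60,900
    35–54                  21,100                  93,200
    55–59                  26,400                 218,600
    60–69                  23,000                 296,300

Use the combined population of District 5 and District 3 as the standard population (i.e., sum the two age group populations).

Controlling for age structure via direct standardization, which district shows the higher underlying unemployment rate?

District 3

Combined standard total = 762,100; weights = 0.1096, 0.1500, 0.3215, 0.4190.
District 5: 0.1096×170.9 + 0.1500×141.0 + 0.3215×96.5 + 0.4190×40.7 = 87.9471 per 1,000.
District 3: 0.1096×202.3 + 0.1500×156.2 + 0.3215×155.1 + 0.4190×36.0 = 110.5367 per 1,000.
The crude rates (110.86 vs 106.80) would put District 5 higher, but that reflects its age composition; once standardized to a common age structure, District 3 has the higher underlying rate.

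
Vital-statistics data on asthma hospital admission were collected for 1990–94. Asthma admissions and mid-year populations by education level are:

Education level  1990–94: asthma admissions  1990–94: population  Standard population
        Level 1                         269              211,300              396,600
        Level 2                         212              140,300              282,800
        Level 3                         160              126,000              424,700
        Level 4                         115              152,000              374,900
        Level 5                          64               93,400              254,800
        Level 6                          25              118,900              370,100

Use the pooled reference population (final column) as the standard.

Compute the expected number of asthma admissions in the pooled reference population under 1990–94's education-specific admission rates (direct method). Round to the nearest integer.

Education-specific rates per 10,000 for 1990–94: 12.73, 15.11, 12.70, 7.57, 6.85, 2.10.
Expected asthma admissions = Σ (standard pop × education-specific rate ÷ 10,000)
= 396,600×12.73/10,000 + 282,800×15.11/10,000 + 424,700×12.70/10,000 + 374,900×7.57/10,000 + 254,800×6.85/10,000 + 370,100×2.10/10,000
= 504.90 + 427.32 + 539.30 + 283.64 + 174.60 + 77.82 = 2007.58.

2008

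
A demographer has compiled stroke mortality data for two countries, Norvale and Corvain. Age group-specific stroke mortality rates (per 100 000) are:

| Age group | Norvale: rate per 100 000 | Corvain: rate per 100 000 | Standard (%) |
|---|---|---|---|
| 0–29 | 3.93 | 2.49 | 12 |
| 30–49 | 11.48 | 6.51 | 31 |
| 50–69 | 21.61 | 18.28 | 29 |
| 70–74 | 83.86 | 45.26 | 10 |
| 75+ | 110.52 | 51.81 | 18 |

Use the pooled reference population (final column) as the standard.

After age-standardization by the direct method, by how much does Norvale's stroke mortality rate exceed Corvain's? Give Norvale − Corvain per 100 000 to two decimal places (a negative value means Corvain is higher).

Standard weights: 0.12, 0.31, 0.29, 0.10, 0.18.
Norvale: 0.1200×3.93 + 0.3100×11.48 + 0.2900×21.61 + 0.1000×83.86 + 0.1800×110.52 = 38.5769 per 100 000.
Corvain: 0.1200×2.49 + 0.3100×6.51 + 0.2900×18.28 + 0.1000×45.26 + 0.1800×51.81 = 21.4699 per 100 000.
Difference = 38.5769 − 21.4699 = 17.1070.

17.11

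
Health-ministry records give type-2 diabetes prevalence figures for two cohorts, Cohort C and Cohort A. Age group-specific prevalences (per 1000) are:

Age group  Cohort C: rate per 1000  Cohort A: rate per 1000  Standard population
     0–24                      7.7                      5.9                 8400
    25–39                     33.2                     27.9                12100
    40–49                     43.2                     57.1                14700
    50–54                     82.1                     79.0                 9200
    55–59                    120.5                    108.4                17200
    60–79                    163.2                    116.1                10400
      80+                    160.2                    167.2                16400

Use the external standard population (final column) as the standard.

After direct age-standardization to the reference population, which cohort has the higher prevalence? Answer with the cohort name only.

Standard total = 88400; weights = 0.0950, 0.1369, 0.1663, 0.1041, 0.1946, 0.1176, 0.1855.
Cohort C: 0.0950×7.7 + 0.1369×33.2 + 0.1663×43.2 + 0.1041×82.1 + 0.1946×120.5 + 0.1176×163.2 + 0.1855×160.2 = 93.3701 per 1000.
Cohort A: 0.0950×5.9 + 0.1369×27.9 + 0.1663×57.1 + 0.1041×79.0 + 0.1946×108.4 + 0.1176×116.1 + 0.1855×167.2 = 87.8656 per 1000.

Cohort C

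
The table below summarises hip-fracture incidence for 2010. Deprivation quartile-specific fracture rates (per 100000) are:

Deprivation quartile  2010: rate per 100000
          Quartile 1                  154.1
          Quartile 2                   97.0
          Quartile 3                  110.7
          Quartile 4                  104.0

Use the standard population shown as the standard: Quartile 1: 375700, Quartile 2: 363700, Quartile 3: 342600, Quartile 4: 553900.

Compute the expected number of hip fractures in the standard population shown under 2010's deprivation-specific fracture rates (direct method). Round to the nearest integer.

1887

Expected hip fractures = Σ (standard pop × deprivation-specific rate ÷ 100000)
= 375700×154.1/100000 + 363700×97.0/100000 + 342600×110.7/100000 + 553900×104.0/100000
= 578.95 + 352.79 + 379.26 + 576.06 = 1887.06.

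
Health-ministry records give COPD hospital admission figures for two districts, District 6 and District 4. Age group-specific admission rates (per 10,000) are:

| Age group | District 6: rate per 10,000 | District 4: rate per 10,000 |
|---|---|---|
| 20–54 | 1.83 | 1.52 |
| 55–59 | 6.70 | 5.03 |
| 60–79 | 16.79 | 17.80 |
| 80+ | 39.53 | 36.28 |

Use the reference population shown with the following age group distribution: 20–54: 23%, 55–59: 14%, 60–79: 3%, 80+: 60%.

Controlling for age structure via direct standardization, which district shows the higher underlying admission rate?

Standard weights: 0.23, 0.14, 0.03, 0.60.
District 6: 0.2300×1.83 + 0.1400×6.70 + 0.0300×16.79 + 0.6000×39.53 = 25.5806 per 10,000.
District 4: 0.2300×1.52 + 0.1400×5.03 + 0.0300×17.80 + 0.6000×36.28 = 23.3558 per 10,000.

District 6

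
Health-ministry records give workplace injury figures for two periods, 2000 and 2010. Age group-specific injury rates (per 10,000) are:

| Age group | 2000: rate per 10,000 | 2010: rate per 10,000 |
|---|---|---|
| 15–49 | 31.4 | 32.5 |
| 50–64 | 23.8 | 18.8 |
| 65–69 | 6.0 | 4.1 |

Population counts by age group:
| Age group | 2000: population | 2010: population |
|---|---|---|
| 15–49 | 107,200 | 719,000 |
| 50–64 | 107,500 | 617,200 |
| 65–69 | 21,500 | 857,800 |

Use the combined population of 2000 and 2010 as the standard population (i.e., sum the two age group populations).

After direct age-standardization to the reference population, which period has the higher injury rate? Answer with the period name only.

2000

Combined standard total = 2,430,200; weights = 0.3400, 0.2982, 0.3618.
2000: 0.3400×31.4 + 0.2982×23.8 + 0.3618×6.0 = 19.9434 per 10,000.
2010: 0.3400×32.5 + 0.2982×18.8 + 0.3618×4.1 = 18.1388 per 10,000.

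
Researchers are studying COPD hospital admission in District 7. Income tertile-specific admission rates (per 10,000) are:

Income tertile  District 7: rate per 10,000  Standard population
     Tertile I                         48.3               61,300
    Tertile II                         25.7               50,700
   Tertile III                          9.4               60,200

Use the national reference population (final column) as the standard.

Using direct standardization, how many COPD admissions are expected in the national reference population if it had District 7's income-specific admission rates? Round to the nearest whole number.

Expected COPD admissions = Σ (standard pop × income-specific rate ÷ 10,000)
= 61,300×48.3/10,000 + 50,700×25.7/10,000 + 60,200×9.4/10,000
= 296.08 + 130.30 + 56.59 = 482.97.

483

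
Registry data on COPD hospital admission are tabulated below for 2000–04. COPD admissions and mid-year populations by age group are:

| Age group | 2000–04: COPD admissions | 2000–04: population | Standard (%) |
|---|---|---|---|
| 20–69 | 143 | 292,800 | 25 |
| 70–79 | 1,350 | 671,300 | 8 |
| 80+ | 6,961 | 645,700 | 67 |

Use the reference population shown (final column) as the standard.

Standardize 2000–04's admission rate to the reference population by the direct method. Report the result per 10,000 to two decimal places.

75.06

Age-specific rates per 10,000 for 2000–04: 4.88, 20.11, 107.81.
Standard weights: 0.25, 0.08, 0.67.
Standardized rate: 0.2500×4.88 + 0.0800×20.11 + 0.6700×107.81 = 75.0595 per 10,000.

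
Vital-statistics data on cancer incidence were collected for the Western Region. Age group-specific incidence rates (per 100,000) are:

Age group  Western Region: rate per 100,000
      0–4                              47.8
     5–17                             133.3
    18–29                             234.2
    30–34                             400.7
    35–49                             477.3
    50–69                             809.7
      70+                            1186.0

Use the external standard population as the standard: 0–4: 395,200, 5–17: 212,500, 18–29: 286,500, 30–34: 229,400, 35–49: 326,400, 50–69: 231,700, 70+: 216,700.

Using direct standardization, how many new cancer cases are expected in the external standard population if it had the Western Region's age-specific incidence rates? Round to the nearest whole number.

Expected new cancer cases = Σ (standard pop × age-specific rate ÷ 100,000)
= 395,200×47.8/100,000 + 212,500×133.3/100,000 + 286,500×234.2/100,000 + 229,400×400.7/100,000 + 326,400×477.3/100,000 + 231,700×809.7/100,000 + 216,700×1186.0/100,000
= 188.91 + 283.26 + 670.98 + 919.21 + 1557.91 + 1876.07 + 2570.06 = 8066.40.

8066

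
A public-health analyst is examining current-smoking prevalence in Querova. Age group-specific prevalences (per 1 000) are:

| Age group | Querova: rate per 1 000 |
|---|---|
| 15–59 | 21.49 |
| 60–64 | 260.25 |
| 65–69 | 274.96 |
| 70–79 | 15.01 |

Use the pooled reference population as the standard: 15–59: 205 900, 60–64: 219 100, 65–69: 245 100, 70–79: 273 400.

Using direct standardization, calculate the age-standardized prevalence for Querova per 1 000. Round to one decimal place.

Standard total = 943 500; weights = 0.2182, 0.2322, 0.2598, 0.2898.
Standardized rate: 0.2182×21.49 + 0.2322×260.25 + 0.2598×274.96 + 0.2898×15.01 = 140.9030 per 1 000.

140.9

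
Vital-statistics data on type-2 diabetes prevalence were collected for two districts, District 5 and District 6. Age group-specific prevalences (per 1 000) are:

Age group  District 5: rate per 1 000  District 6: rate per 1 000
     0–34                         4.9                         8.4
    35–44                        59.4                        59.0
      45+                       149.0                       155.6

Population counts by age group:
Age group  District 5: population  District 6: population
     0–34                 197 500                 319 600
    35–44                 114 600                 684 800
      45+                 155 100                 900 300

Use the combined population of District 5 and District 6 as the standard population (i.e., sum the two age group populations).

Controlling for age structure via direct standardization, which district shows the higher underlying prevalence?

District 6

Combined standard total = 2 371 900; weights = 0.2180, 0.3370, 0.4450.
District 5: 0.2180×4.9 + 0.3370×59.4 + 0.4450×149.0 = 87.3868 per 1 000.
District 6: 0.2180×8.4 + 0.3370×59.0 + 0.4450×155.6 = 90.9518 per 1 000.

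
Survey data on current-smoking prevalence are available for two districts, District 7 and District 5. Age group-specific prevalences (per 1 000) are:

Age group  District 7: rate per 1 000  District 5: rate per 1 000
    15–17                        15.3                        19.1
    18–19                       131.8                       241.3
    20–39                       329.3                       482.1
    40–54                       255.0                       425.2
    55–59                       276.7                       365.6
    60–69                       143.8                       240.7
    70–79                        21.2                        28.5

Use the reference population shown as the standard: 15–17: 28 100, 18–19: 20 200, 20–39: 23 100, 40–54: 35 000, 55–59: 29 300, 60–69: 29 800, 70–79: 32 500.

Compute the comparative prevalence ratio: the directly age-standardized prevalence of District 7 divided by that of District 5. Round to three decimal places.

Standard total = 198 000; weights = 0.1419, 0.1020, 0.1167, 0.1768, 0.1480, 0.1505, 0.1641.
District 7: 0.1419×15.3 + 0.1020×131.8 + 0.1167×329.3 + 0.1768×255.0 + 0.1480×276.7 + 0.1505×143.8 + 0.1641×21.2 = 165.1802 per 1 000.
District 5: 0.1419×19.1 + 0.1020×241.3 + 0.1167×482.1 + 0.1768×425.2 + 0.1480×365.6 + 0.1505×240.7 + 0.1641×28.5 = 253.7408 per 1 000.
Ratio = 165.1802 ÷ 253.7408 = 0.65098.

0.651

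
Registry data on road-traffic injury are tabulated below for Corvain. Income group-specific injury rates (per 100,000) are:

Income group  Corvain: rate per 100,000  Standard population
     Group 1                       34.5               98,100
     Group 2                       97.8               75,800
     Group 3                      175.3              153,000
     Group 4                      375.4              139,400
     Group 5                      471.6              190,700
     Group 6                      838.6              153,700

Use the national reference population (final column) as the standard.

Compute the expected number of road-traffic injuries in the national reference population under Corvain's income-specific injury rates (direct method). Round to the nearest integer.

Expected road-traffic injuries = Σ (standard pop × income-specific rate ÷ 100,000)
= 98,100×34.5/100,000 + 75,800×97.8/100,000 + 153,000×175.3/100,000 + 139,400×375.4/100,000 + 190,700×471.6/100,000 + 153,700×838.6/100,000
= 33.84 + 74.13 + 268.21 + 523.31 + 899.34 + 1288.93 = 3087.76.

3088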